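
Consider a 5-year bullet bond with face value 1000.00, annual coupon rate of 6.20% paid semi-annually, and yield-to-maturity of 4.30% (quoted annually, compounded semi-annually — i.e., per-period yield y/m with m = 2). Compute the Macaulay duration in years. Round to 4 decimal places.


Answer: Macaulay duration = 4.4045 years

Derivation:
Coupon per period c = face * coupon_rate / m = 31.000000
Periods per year m = 2; per-period yield y/m = 0.021500
Number of cashflows N = 10
Cashflows (t years, CF_t, discount factor 1/(1+y/m)^(m*t), PV):
  t = 0.5000: CF_t = 31.000000, DF = 0.978953, PV = 30.347528
  t = 1.0000: CF_t = 31.000000, DF = 0.958348, PV = 29.708789
  t = 1.5000: CF_t = 31.000000, DF = 0.938177, PV = 29.083494
  t = 2.0000: CF_t = 31.000000, DF = 0.918431, PV = 28.471360
  t = 2.5000: CF_t = 31.000000, DF = 0.899100, PV = 27.872109
  t = 3.0000: CF_t = 31.000000, DF = 0.880177, PV = 27.285472
  t = 3.5000: CF_t = 31.000000, DF = 0.861651, PV = 26.711181
  t = 4.0000: CF_t = 31.000000, DF = 0.843515, PV = 26.148978
  t = 4.5000: CF_t = 31.000000, DF = 0.825762, PV = 25.598608
  t = 5.0000: CF_t = 1031.000000, DF = 0.808381, PV = 833.441181
Price P = sum_t PV_t = 1084.668702
Macaulay numerator sum_t t * PV_t:
  t * PV_t at t = 0.5000: 15.173764
  t * PV_t at t = 1.0000: 29.708789
  t * PV_t at t = 1.5000: 43.625241
  t * PV_t at t = 2.0000: 56.942720
  t * PV_t at t = 2.5000: 69.680274
  t * PV_t at t = 3.0000: 81.856415
  t * PV_t at t = 3.5000: 93.489135
  t * PV_t at t = 4.0000: 104.595914
  t * PV_t at t = 4.5000: 115.193737
  t * PV_t at t = 5.0000: 4167.205906
Macaulay duration D = (sum_t t * PV_t) / P = 4777.471895 / 1084.668702 = 4.404545


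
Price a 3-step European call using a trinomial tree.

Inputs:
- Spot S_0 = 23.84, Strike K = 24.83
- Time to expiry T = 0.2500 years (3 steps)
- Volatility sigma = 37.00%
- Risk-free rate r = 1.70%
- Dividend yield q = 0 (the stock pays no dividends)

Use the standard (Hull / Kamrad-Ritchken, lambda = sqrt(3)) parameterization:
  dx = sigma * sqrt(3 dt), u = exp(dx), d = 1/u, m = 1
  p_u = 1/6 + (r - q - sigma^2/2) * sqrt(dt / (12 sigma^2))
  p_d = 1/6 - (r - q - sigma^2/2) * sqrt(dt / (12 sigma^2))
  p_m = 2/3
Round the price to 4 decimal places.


dt = T/N = 0.083333; dx = sigma*sqrt(3*dt) = 0.185000
u = exp(dx) = 1.203218; d = 1/u = 0.831104
p_u = 0.155079, p_m = 0.666667, p_d = 0.178255
Discount per step: exp(-r*dt) = 0.998584
Stock lattice S(k, j) with j the centered position index:
  k=0: S(0,+0) = 23.8400
  k=1: S(1,-1) = 19.8135; S(1,+0) = 23.8400; S(1,+1) = 28.6847
  k=2: S(2,-2) = 16.4671; S(2,-1) = 19.8135; S(2,+0) = 23.8400; S(2,+1) = 28.6847; S(2,+2) = 34.5140
  k=3: S(3,-3) = 13.6859; S(3,-2) = 16.4671; S(3,-1) = 19.8135; S(3,+0) = 23.8400; S(3,+1) = 28.6847; S(3,+2) = 34.5140; S(3,+3) = 41.5279
Terminal payoffs V(N, j) = max(S_T - K, 0):
  V(3,-3) = 0.000000; V(3,-2) = 0.000000; V(3,-1) = 0.000000; V(3,+0) = 0.000000; V(3,+1) = 3.854728; V(3,+2) = 9.683993; V(3,+3) = 16.697873
Backward induction: V(k, j) = exp(-r*dt) * [p_u * V(k+1, j+1) + p_m * V(k+1, j) + p_d * V(k+1, j-1)]
  V(2,-2) = exp(-r*dt) * [p_u*0.000000 + p_m*0.000000 + p_d*0.000000] = 0.000000
  V(2,-1) = exp(-r*dt) * [p_u*0.000000 + p_m*0.000000 + p_d*0.000000] = 0.000000
  V(2,+0) = exp(-r*dt) * [p_u*3.854728 + p_m*0.000000 + p_d*0.000000] = 0.596940
  V(2,+1) = exp(-r*dt) * [p_u*9.683993 + p_m*3.854728 + p_d*0.000000] = 4.065837
  V(2,+2) = exp(-r*dt) * [p_u*16.697873 + p_m*9.683993 + p_d*3.854728] = 9.718827
  V(1,-1) = exp(-r*dt) * [p_u*0.596940 + p_m*0.000000 + p_d*0.000000] = 0.092442
  V(1,+0) = exp(-r*dt) * [p_u*4.065837 + p_m*0.596940 + p_d*0.000000] = 1.027029
  V(1,+1) = exp(-r*dt) * [p_u*9.718827 + p_m*4.065837 + p_d*0.596940] = 4.318028
  V(0,+0) = exp(-r*dt) * [p_u*4.318028 + p_m*1.027029 + p_d*0.092442] = 1.368859

Answer: Price = V(0,0) = 1.3689


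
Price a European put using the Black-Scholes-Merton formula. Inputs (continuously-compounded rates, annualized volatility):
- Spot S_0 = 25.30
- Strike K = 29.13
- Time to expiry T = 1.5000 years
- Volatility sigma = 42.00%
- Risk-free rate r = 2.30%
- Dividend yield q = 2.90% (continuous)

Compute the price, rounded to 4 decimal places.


d1 = (ln(S/K) + (r - q + 0.5*sigma^2) * T) / (sigma * sqrt(T)) = -0.03433985
d2 = d1 - sigma * sqrt(T) = -0.54873270
exp(-rT) = 0.96608834; exp(-qT) = 0.95743255
P = K * exp(-rT) * N(-d2) - S_0 * exp(-qT) * N(-d1)
N(-d1) = 0.51369693; N(-d2) = 0.70840555
P = 29.1300 * 0.96608834 * 0.70840555 - 25.3000 * 0.95743255 * 0.51369693 = 7.4928

Answer: Price = 7.4928


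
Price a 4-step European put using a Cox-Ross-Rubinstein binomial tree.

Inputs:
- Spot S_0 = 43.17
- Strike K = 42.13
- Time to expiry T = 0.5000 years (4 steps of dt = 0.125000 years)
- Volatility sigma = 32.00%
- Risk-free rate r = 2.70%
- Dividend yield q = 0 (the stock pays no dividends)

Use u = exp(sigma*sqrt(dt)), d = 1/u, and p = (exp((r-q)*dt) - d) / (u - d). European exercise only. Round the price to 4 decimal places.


dt = T/N = 0.125000
u = exp(sigma*sqrt(dt)) = 1.119785; d = 1/u = 0.893028
p = (exp((r-q)*dt) - d) / (u - d) = 0.486655
Discount per step: exp(-r*dt) = 0.996631
Stock lattice S(k, i) with i counting down-moves:
  k=0: S(0,0) = 43.1700
  k=1: S(1,0) = 48.3411; S(1,1) = 38.5520
  k=2: S(2,0) = 54.1317; S(2,1) = 43.1700; S(2,2) = 34.4281
  k=3: S(3,0) = 60.6159; S(3,1) = 48.3411; S(3,2) = 38.5520; S(3,3) = 30.7452
  k=4: S(4,0) = 67.8768; S(4,1) = 54.1317; S(4,2) = 43.1700; S(4,3) = 34.4281; S(4,4) = 27.4563
Terminal payoffs V(N, i) = max(K - S_T, 0):
  V(4,0) = 0.000000; V(4,1) = 0.000000; V(4,2) = 0.000000; V(4,3) = 7.701950; V(4,4) = 14.673650
Backward induction: V(k, i) = exp(-r*dt) * [p * V(k+1, i) + (1-p) * V(k+1, i+1)].
  V(3,0) = exp(-r*dt) * [p*0.000000 + (1-p)*0.000000] = 0.000000
  V(3,1) = exp(-r*dt) * [p*0.000000 + (1-p)*0.000000] = 0.000000
  V(3,2) = exp(-r*dt) * [p*0.000000 + (1-p)*7.701950] = 3.940438
  V(3,3) = exp(-r*dt) * [p*7.701950 + (1-p)*14.673650] = 11.242830
  V(2,0) = exp(-r*dt) * [p*0.000000 + (1-p)*0.000000] = 0.000000
  V(2,1) = exp(-r*dt) * [p*0.000000 + (1-p)*3.940438] = 2.015990
  V(2,2) = exp(-r*dt) * [p*3.940438 + (1-p)*11.242830] = 7.663179
  V(1,0) = exp(-r*dt) * [p*0.000000 + (1-p)*2.015990] = 1.031412
  V(1,1) = exp(-r*dt) * [p*2.015990 + (1-p)*7.663179] = 4.898388
  V(0,0) = exp(-r*dt) * [p*1.031412 + (1-p)*4.898388] = 3.006342

Answer: Price = V(0,0) = 3.0063


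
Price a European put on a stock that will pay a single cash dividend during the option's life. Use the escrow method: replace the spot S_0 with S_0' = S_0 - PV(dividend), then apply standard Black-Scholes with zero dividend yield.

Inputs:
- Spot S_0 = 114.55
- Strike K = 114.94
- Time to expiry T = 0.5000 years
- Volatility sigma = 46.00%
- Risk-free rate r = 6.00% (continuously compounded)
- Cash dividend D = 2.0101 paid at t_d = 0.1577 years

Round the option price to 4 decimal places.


Answer: Price = 13.9739

Derivation:
PV(D) = D * exp(-r * t_d) = 2.0101 * 0.99058262 = 1.99117013
S_0' = S_0 - PV(D) = 114.5500 - 1.99117013 = 112.55882987
d1 = (ln(S_0'/K) + (r + sigma^2/2)*T) / (sigma*sqrt(T)) = 0.19050614
d2 = d1 - sigma*sqrt(T) = -0.13476298
exp(-rT) = 0.97044553
N(-d1) = 0.42445627; N(-d2) = 0.55360036
P = K * exp(-rT) * N(-d2) - S_0' * N(-d1) = 114.9400 * 0.97044553 * 0.55360036 - 112.55882987 * 0.42445627 = 13.9739


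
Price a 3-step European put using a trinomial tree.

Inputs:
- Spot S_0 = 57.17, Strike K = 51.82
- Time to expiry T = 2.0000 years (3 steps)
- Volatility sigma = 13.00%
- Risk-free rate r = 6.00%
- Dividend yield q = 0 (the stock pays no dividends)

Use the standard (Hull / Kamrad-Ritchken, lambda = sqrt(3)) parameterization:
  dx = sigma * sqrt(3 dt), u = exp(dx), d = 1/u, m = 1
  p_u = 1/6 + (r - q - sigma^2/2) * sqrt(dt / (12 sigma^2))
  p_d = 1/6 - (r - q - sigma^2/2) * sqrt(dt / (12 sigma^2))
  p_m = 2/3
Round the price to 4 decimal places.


Answer: Price = V(0,0) = 0.5067

Derivation:
dt = T/N = 0.666667; dx = sigma*sqrt(3*dt) = 0.183848
u = exp(dx) = 1.201833; d = 1/u = 0.832062
p_u = 0.260132, p_m = 0.666667, p_d = 0.073202
Discount per step: exp(-r*dt) = 0.960789
Stock lattice S(k, j) with j the centered position index:
  k=0: S(0,+0) = 57.1700
  k=1: S(1,-1) = 47.5690; S(1,+0) = 57.1700; S(1,+1) = 68.7088
  k=2: S(2,-2) = 39.5804; S(2,-1) = 47.5690; S(2,+0) = 57.1700; S(2,+1) = 68.7088; S(2,+2) = 82.5765
  k=3: S(3,-3) = 32.9334; S(3,-2) = 39.5804; S(3,-1) = 47.5690; S(3,+0) = 57.1700; S(3,+1) = 68.7088; S(3,+2) = 82.5765; S(3,+3) = 99.2431
Terminal payoffs V(N, j) = max(K - S_T, 0):
  V(3,-3) = 18.886644; V(3,-2) = 12.239611; V(3,-1) = 4.250989; V(3,+0) = 0.000000; V(3,+1) = 0.000000; V(3,+2) = 0.000000; V(3,+3) = 0.000000
Backward induction: V(k, j) = exp(-r*dt) * [p_u * V(k+1, j+1) + p_m * V(k+1, j) + p_d * V(k+1, j-1)]
  V(2,-2) = exp(-r*dt) * [p_u*4.250989 + p_m*12.239611 + p_d*18.886644] = 10.230574
  V(2,-1) = exp(-r*dt) * [p_u*0.000000 + p_m*4.250989 + p_d*12.239611] = 3.583699
  V(2,+0) = exp(-r*dt) * [p_u*0.000000 + p_m*0.000000 + p_d*4.250989] = 0.298978
  V(2,+1) = exp(-r*dt) * [p_u*0.000000 + p_m*0.000000 + p_d*0.000000] = 0.000000
  V(2,+2) = exp(-r*dt) * [p_u*0.000000 + p_m*0.000000 + p_d*0.000000] = 0.000000
  V(1,-1) = exp(-r*dt) * [p_u*0.298978 + p_m*3.583699 + p_d*10.230574] = 3.089708
  V(1,+0) = exp(-r*dt) * [p_u*0.000000 + p_m*0.298978 + p_d*3.583699] = 0.443550
  V(1,+1) = exp(-r*dt) * [p_u*0.000000 + p_m*0.000000 + p_d*0.298978] = 0.021028
  V(0,+0) = exp(-r*dt) * [p_u*0.021028 + p_m*0.443550 + p_d*3.089708] = 0.506664


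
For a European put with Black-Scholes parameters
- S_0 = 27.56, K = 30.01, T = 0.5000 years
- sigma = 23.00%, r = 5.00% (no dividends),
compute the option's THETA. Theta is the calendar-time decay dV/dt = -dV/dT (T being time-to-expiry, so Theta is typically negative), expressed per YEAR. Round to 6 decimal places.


Answer: Theta = -0.728682

Derivation:
d1 = -0.2886238534; d2 = -0.4512584131
phi(d1) = 0.3826668937; exp(-qT) = 1.0000000000; exp(-rT) = 0.9753099120
Theta = -S*exp(-qT)*phi(d1)*sigma/(2*sqrt(T)) + r*K*exp(-rT)*N(-d2) - q*S*exp(-qT)*N(-d1)
N(-d1) = 0.6135653802; N(-d2) = 0.6740983430; sqrt(T) = 0.7071067812
Term 1 = -27.5600 * 1.0000000000 * 0.3826668937 * 0.2300 / (2 * 0.7071067812) = -1.7151927900
Term 2 = 0.0500 * 30.0100 * 0.9753099120 * 0.6740983430 = 0.9865109208
Term 3 = 0 (no dividend yield, q = 0)
Theta = -1.7151927900 + (0.9865109208) + (0.0000000000) = -0.728682


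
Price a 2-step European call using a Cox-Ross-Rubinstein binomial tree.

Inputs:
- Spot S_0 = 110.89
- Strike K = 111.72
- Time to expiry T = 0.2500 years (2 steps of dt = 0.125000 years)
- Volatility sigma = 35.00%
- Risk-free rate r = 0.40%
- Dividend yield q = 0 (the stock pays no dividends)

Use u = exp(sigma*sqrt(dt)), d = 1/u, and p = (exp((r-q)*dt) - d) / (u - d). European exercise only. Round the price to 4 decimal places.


Answer: Price = V(0,0) = 6.7203

Derivation:
dt = T/N = 0.125000
u = exp(sigma*sqrt(dt)) = 1.131726; d = 1/u = 0.883606
p = (exp((r-q)*dt) - d) / (u - d) = 0.471119
Discount per step: exp(-r*dt) = 0.999500
Stock lattice S(k, i) with i counting down-moves:
  k=0: S(0,0) = 110.8900
  k=1: S(1,0) = 125.4971; S(1,1) = 97.9831
  k=2: S(2,0) = 142.0283; S(2,1) = 110.8900; S(2,2) = 86.5785
Terminal payoffs V(N, i) = max(S_T - K, 0):
  V(2,0) = 30.308266; V(2,1) = 0.000000; V(2,2) = 0.000000
Backward induction: V(k, i) = exp(-r*dt) * [p * V(k+1, i) + (1-p) * V(k+1, i+1)].
  V(1,0) = exp(-r*dt) * [p*30.308266 + (1-p)*0.000000] = 14.271667
  V(1,1) = exp(-r*dt) * [p*0.000000 + (1-p)*0.000000] = 0.000000
  V(0,0) = exp(-r*dt) * [p*14.271667 + (1-p)*0.000000] = 6.720295


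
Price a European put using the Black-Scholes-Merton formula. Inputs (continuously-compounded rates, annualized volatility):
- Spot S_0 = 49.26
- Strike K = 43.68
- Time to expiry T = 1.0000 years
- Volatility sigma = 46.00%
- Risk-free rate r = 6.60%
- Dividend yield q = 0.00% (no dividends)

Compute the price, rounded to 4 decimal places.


d1 = (ln(S/K) + (r - q + 0.5*sigma^2) * T) / (sigma * sqrt(T)) = 0.63483057
d2 = d1 - sigma * sqrt(T) = 0.17483057
exp(-rT) = 0.93613086; exp(-qT) = 1.00000000
P = K * exp(-rT) * N(-d2) - S_0 * exp(-qT) * N(-d1)
N(-d1) = 0.26276946; N(-d2) = 0.43060638
P = 43.6800 * 0.93613086 * 0.43060638 - 49.2600 * 1.00000000 * 0.26276946 = 4.6636

Answer: Price = 4.6636


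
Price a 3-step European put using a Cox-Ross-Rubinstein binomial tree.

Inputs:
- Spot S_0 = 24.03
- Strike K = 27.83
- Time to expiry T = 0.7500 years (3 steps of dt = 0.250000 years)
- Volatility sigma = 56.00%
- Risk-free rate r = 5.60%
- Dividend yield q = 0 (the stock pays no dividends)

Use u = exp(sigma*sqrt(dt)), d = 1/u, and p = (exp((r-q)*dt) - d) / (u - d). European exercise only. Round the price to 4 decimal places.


dt = T/N = 0.250000
u = exp(sigma*sqrt(dt)) = 1.323130; d = 1/u = 0.755784
p = (exp((r-q)*dt) - d) / (u - d) = 0.455304
Discount per step: exp(-r*dt) = 0.986098
Stock lattice S(k, i) with i counting down-moves:
  k=0: S(0,0) = 24.0300
  k=1: S(1,0) = 31.7948; S(1,1) = 18.1615
  k=2: S(2,0) = 42.0687; S(2,1) = 24.0300; S(2,2) = 13.7262
  k=3: S(3,0) = 55.6623; S(3,1) = 31.7948; S(3,2) = 18.1615; S(3,3) = 10.3740
Terminal payoffs V(N, i) = max(K - S_T, 0):
  V(3,0) = 0.000000; V(3,1) = 0.000000; V(3,2) = 9.668517; V(3,3) = 17.455996
Backward induction: V(k, i) = exp(-r*dt) * [p * V(k+1, i) + (1-p) * V(k+1, i+1)].
  V(2,0) = exp(-r*dt) * [p*0.000000 + (1-p)*0.000000] = 0.000000
  V(2,1) = exp(-r*dt) * [p*0.000000 + (1-p)*9.668517] = 5.193190
  V(2,2) = exp(-r*dt) * [p*9.668517 + (1-p)*17.455996] = 13.716941
  V(1,0) = exp(-r*dt) * [p*0.000000 + (1-p)*5.193190] = 2.789386
  V(1,1) = exp(-r*dt) * [p*5.193190 + (1-p)*13.716941] = 9.699301
  V(0,0) = exp(-r*dt) * [p*2.789386 + (1-p)*9.699301] = 6.462086

Answer: Price = V(0,0) = 6.4621


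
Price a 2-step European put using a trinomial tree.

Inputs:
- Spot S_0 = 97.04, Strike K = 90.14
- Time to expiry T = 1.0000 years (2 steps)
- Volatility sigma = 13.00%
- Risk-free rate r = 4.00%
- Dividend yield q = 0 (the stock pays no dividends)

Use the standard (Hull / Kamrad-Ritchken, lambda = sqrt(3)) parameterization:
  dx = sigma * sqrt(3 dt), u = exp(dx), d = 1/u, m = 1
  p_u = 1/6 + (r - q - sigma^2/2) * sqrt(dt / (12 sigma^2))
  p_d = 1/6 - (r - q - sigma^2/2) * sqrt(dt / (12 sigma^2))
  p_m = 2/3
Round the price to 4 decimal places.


dt = T/N = 0.500000; dx = sigma*sqrt(3*dt) = 0.159217
u = exp(dx) = 1.172592; d = 1/u = 0.852811
p_u = 0.216206, p_m = 0.666667, p_d = 0.117127
Discount per step: exp(-r*dt) = 0.980199
Stock lattice S(k, j) with j the centered position index:
  k=0: S(0,+0) = 97.0400
  k=1: S(1,-1) = 82.7568; S(1,+0) = 97.0400; S(1,+1) = 113.7883
  k=2: S(2,-2) = 70.5760; S(2,-1) = 82.7568; S(2,+0) = 97.0400; S(2,+1) = 113.7883; S(2,+2) = 133.4273
Terminal payoffs V(N, j) = max(K - S_T, 0):
  V(2,-2) = 19.564038; V(2,-1) = 7.383180; V(2,+0) = 0.000000; V(2,+1) = 0.000000; V(2,+2) = 0.000000
Backward induction: V(k, j) = exp(-r*dt) * [p_u * V(k+1, j+1) + p_m * V(k+1, j) + p_d * V(k+1, j-1)]
  V(1,-1) = exp(-r*dt) * [p_u*0.000000 + p_m*7.383180 + p_d*19.564038] = 7.070764
  V(1,+0) = exp(-r*dt) * [p_u*0.000000 + p_m*0.000000 + p_d*7.383180] = 0.847648
  V(1,+1) = exp(-r*dt) * [p_u*0.000000 + p_m*0.000000 + p_d*0.000000] = 0.000000
  V(0,+0) = exp(-r*dt) * [p_u*0.000000 + p_m*0.847648 + p_d*7.070764] = 1.365690

Answer: Price = V(0,0) = 1.3657


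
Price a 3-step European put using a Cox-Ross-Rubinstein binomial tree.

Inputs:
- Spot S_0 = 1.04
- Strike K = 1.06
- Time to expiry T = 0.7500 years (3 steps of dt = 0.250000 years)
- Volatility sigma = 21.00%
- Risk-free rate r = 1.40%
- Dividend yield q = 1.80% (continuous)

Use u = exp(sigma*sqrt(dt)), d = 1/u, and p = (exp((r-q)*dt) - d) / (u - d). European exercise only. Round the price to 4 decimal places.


dt = T/N = 0.250000
u = exp(sigma*sqrt(dt)) = 1.110711; d = 1/u = 0.900325
p = (exp((r-q)*dt) - d) / (u - d) = 0.469023
Discount per step: exp(-r*dt) = 0.996506
Stock lattice S(k, i) with i counting down-moves:
  k=0: S(0,0) = 1.0400
  k=1: S(1,0) = 1.1551; S(1,1) = 0.9363
  k=2: S(2,0) = 1.2830; S(2,1) = 1.0400; S(2,2) = 0.8430
  k=3: S(3,0) = 1.4251; S(3,1) = 1.1551; S(3,2) = 0.9363; S(3,3) = 0.7590
Terminal payoffs V(N, i) = max(K - S_T, 0):
  V(3,0) = 0.000000; V(3,1) = 0.000000; V(3,2) = 0.123662; V(3,3) = 0.301020
Backward induction: V(k, i) = exp(-r*dt) * [p * V(k+1, i) + (1-p) * V(k+1, i+1)].
  V(2,0) = exp(-r*dt) * [p*0.000000 + (1-p)*0.000000] = 0.000000
  V(2,1) = exp(-r*dt) * [p*0.000000 + (1-p)*0.123662] = 0.065432
  V(2,2) = exp(-r*dt) * [p*0.123662 + (1-p)*0.301020] = 0.217074
  V(1,0) = exp(-r*dt) * [p*0.000000 + (1-p)*0.065432] = 0.034622
  V(1,1) = exp(-r*dt) * [p*0.065432 + (1-p)*0.217074] = 0.145441
  V(0,0) = exp(-r*dt) * [p*0.034622 + (1-p)*0.145441] = 0.093137

Answer: Price = V(0,0) = 0.0931


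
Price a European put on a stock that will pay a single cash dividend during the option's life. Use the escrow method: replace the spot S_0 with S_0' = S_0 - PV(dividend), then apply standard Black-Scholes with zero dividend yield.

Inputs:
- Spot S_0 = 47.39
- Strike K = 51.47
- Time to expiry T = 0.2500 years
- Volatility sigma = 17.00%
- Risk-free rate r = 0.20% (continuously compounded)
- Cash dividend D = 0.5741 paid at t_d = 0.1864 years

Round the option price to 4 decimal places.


Answer: Price = 4.9091

Derivation:
PV(D) = D * exp(-r * t_d) = 0.5741 * 0.99962727 = 0.57388602
S_0' = S_0 - PV(D) = 47.3900 - 0.57388602 = 46.81611398
d1 = (ln(S_0'/K) + (r + sigma^2/2)*T) / (sigma*sqrt(T)) = -1.06657828
d2 = d1 - sigma*sqrt(T) = -1.15157828
exp(-rT) = 0.99950012
N(-d1) = 0.85691884; N(-d2) = 0.87525280
P = K * exp(-rT) * N(-d2) - S_0' * N(-d1) = 51.4700 * 0.99950012 * 0.87525280 - 46.81611398 * 0.85691884 = 4.9091


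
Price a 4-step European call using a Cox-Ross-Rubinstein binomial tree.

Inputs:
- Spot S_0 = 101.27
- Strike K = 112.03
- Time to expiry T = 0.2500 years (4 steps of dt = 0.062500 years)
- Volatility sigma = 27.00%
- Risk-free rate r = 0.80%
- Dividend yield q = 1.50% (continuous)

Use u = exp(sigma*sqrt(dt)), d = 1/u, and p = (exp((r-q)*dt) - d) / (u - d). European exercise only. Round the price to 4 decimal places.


dt = T/N = 0.062500
u = exp(sigma*sqrt(dt)) = 1.069830; d = 1/u = 0.934728
p = (exp((r-q)*dt) - d) / (u - d) = 0.479894
Discount per step: exp(-r*dt) = 0.999500
Stock lattice S(k, i) with i counting down-moves:
  k=0: S(0,0) = 101.2700
  k=1: S(1,0) = 108.3417; S(1,1) = 94.6599
  k=2: S(2,0) = 115.9072; S(2,1) = 101.2700; S(2,2) = 88.4812
  k=3: S(3,0) = 124.0011; S(3,1) = 108.3417; S(3,2) = 94.6599; S(3,3) = 82.7058
  k=4: S(4,0) = 132.6601; S(4,1) = 115.9072; S(4,2) = 101.2700; S(4,3) = 88.4812; S(4,4) = 77.3074
Terminal payoffs V(N, i) = max(S_T - K, 0):
  V(4,0) = 20.630100; V(4,1) = 3.877240; V(4,2) = 0.000000; V(4,3) = 0.000000; V(4,4) = 0.000000
Backward induction: V(k, i) = exp(-r*dt) * [p * V(k+1, i) + (1-p) * V(k+1, i+1)].
  V(3,0) = exp(-r*dt) * [p*20.630100 + (1-p)*3.877240] = 11.910877
  V(3,1) = exp(-r*dt) * [p*3.877240 + (1-p)*0.000000] = 1.859734
  V(3,2) = exp(-r*dt) * [p*0.000000 + (1-p)*0.000000] = 0.000000
  V(3,3) = exp(-r*dt) * [p*0.000000 + (1-p)*0.000000] = 0.000000
  V(2,0) = exp(-r*dt) * [p*11.910877 + (1-p)*1.859734] = 6.679875
  V(2,1) = exp(-r*dt) * [p*1.859734 + (1-p)*0.000000] = 0.892029
  V(2,2) = exp(-r*dt) * [p*0.000000 + (1-p)*0.000000] = 0.000000
  V(1,0) = exp(-r*dt) * [p*6.679875 + (1-p)*0.892029] = 3.667746
  V(1,1) = exp(-r*dt) * [p*0.892029 + (1-p)*0.000000] = 0.427865
  V(0,0) = exp(-r*dt) * [p*3.667746 + (1-p)*0.427865] = 1.981673

Answer: Price = V(0,0) = 1.9817


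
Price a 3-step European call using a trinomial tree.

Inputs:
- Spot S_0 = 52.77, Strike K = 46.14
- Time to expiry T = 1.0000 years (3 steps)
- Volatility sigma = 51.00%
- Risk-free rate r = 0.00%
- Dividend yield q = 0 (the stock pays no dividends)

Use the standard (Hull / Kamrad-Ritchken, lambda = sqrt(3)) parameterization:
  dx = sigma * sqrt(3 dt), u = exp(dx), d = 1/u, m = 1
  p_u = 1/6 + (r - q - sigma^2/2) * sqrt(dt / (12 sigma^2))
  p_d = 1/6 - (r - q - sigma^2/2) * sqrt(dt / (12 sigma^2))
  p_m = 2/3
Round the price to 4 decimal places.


Answer: Price = V(0,0) = 13.4347

Derivation:
dt = T/N = 0.333333; dx = sigma*sqrt(3*dt) = 0.510000
u = exp(dx) = 1.665291; d = 1/u = 0.600496
p_u = 0.124167, p_m = 0.666667, p_d = 0.209167
Discount per step: exp(-r*dt) = 1.000000
Stock lattice S(k, j) with j the centered position index:
  k=0: S(0,+0) = 52.7700
  k=1: S(1,-1) = 31.6882; S(1,+0) = 52.7700; S(1,+1) = 87.8774
  k=2: S(2,-2) = 19.0286; S(2,-1) = 31.6882; S(2,+0) = 52.7700; S(2,+1) = 87.8774; S(2,+2) = 146.3415
  k=3: S(3,-3) = 11.4266; S(3,-2) = 19.0286; S(3,-1) = 31.6882; S(3,+0) = 52.7700; S(3,+1) = 87.8774; S(3,+2) = 146.3415; S(3,+3) = 243.7012
Terminal payoffs V(N, j) = max(S_T - K, 0):
  V(3,-3) = 0.000000; V(3,-2) = 0.000000; V(3,-1) = 0.000000; V(3,+0) = 6.630000; V(3,+1) = 41.737416; V(3,+2) = 100.201488; V(3,+3) = 197.561191
Backward induction: V(k, j) = exp(-r*dt) * [p_u * V(k+1, j+1) + p_m * V(k+1, j) + p_d * V(k+1, j-1)]
  V(2,-2) = exp(-r*dt) * [p_u*0.000000 + p_m*0.000000 + p_d*0.000000] = 0.000000
  V(2,-1) = exp(-r*dt) * [p_u*6.630000 + p_m*0.000000 + p_d*0.000000] = 0.823225
  V(2,+0) = exp(-r*dt) * [p_u*41.737416 + p_m*6.630000 + p_d*0.000000] = 9.602396
  V(2,+1) = exp(-r*dt) * [p_u*100.201488 + p_m*41.737416 + p_d*6.630000] = 41.653404
  V(2,+2) = exp(-r*dt) * [p_u*197.561191 + p_m*100.201488 + p_d*41.737416] = 100.061583
  V(1,-1) = exp(-r*dt) * [p_u*9.602396 + p_m*0.823225 + p_d*0.000000] = 1.741114
  V(1,+0) = exp(-r*dt) * [p_u*41.653404 + p_m*9.602396 + p_d*0.823225] = 11.745753
  V(1,+1) = exp(-r*dt) * [p_u*100.061583 + p_m*41.653404 + p_d*9.602396] = 42.201750
  V(0,+0) = exp(-r*dt) * [p_u*42.201750 + p_m*11.745753 + p_d*1.741114] = 13.434736


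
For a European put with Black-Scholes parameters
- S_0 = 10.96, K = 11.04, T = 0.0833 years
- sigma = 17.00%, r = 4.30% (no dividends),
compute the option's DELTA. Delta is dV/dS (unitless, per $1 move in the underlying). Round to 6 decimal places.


d1 = -0.0506914605; d2 = -0.0997564175
phi(d1) = 0.3984300437; exp(-qT) = 1.0000000000; exp(-rT) = 0.9964245074
N(-d1) = 0.5202143093
Delta = -exp(-qT) * N(-d1) = -1.0000000000 * 0.5202143093 = -0.520214

Answer: Delta = -0.520214


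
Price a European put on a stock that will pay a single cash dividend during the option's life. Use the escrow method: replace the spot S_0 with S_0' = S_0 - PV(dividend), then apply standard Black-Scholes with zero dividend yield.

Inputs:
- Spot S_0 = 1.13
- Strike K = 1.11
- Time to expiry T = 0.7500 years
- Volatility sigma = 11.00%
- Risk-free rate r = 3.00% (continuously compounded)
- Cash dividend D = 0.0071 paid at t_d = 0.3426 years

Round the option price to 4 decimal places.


PV(D) = D * exp(-r * t_d) = 0.0071 * 0.98977464 = 0.00702740
S_0' = S_0 - PV(D) = 1.1300 - 0.00702740 = 1.12297260
d1 = (ln(S_0'/K) + (r + sigma^2/2)*T) / (sigma*sqrt(T)) = 0.40579075
d2 = d1 - sigma*sqrt(T) = 0.31052796
exp(-rT) = 0.97775124
N(-d1) = 0.34244818; N(-d2) = 0.37807975
P = K * exp(-rT) * N(-d2) - S_0' * N(-d1) = 1.1100 * 0.97775124 * 0.37807975 - 1.12297260 * 0.34244818 = 0.0258

Answer: Price = 0.0258


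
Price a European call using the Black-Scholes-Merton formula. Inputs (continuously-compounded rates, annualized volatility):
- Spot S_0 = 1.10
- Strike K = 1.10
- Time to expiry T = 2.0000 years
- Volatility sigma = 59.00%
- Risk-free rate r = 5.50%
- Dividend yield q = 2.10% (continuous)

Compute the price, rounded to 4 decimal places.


Answer: Price = 0.3657

Derivation:
d1 = (ln(S/K) + (r - q + 0.5*sigma^2) * T) / (sigma * sqrt(T)) = 0.49869005
d2 = d1 - sigma * sqrt(T) = -0.33569595
exp(-rT) = 0.89583414; exp(-qT) = 0.95886978
C = S_0 * exp(-qT) * N(d1) - K * exp(-rT) * N(d2)
N(d1) = 0.69100112; N(d2) = 0.36855008
C = 1.1000 * 0.95886978 * 0.69100112 - 1.1000 * 0.89583414 * 0.36855008 = 0.3657


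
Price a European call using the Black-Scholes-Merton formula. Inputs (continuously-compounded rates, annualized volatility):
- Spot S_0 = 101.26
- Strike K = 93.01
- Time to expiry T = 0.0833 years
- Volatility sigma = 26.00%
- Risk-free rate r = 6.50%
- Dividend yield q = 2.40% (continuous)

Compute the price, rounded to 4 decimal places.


Answer: Price = 8.9755

Derivation:
d1 = (ln(S/K) + (r - q + 0.5*sigma^2) * T) / (sigma * sqrt(T)) = 1.21554714
d2 = d1 - sigma * sqrt(T) = 1.14050662
exp(-rT) = 0.99460013; exp(-qT) = 0.99800280
C = S_0 * exp(-qT) * N(d1) - K * exp(-rT) * N(d2)
N(d1) = 0.88792126; N(d2) = 0.87296235
C = 101.2600 * 0.99800280 * 0.88792126 - 93.0100 * 0.99460013 * 0.87296235 = 8.9755


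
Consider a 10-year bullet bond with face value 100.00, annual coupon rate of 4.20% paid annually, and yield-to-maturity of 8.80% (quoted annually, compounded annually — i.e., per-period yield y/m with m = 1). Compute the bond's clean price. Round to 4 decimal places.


Coupon per period c = face * coupon_rate / m = 4.200000
Periods per year m = 1; per-period yield y/m = 0.088000
Number of cashflows N = 10
Cashflows (t years, CF_t, discount factor 1/(1+y/m)^(m*t), PV):
  t = 1.0000: CF_t = 4.200000, DF = 0.919118, PV = 3.860294
  t = 2.0000: CF_t = 4.200000, DF = 0.844777, PV = 3.548064
  t = 3.0000: CF_t = 4.200000, DF = 0.776450, PV = 3.261089
  t = 4.0000: CF_t = 4.200000, DF = 0.713649, PV = 2.997324
  t = 5.0000: CF_t = 4.200000, DF = 0.655927, PV = 2.754893
  t = 6.0000: CF_t = 4.200000, DF = 0.602874, PV = 2.532071
  t = 7.0000: CF_t = 4.200000, DF = 0.554112, PV = 2.327271
  t = 8.0000: CF_t = 4.200000, DF = 0.509294, PV = 2.139036
  t = 9.0000: CF_t = 4.200000, DF = 0.468101, PV = 1.966026
  t = 10.0000: CF_t = 104.200000, DF = 0.430240, PV = 44.831035
Price P = sum_t PV_t = 70.217104

Answer: Price = 70.2171


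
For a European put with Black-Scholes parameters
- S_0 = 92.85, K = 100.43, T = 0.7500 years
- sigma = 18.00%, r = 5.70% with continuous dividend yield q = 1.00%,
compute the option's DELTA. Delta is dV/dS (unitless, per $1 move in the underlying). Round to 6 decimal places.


Answer: Delta = -0.574679

Derivation:
d1 = -0.1993505776; d2 = -0.3552351503
phi(d1) = 0.3910934052; exp(-qT) = 0.9925280548; exp(-rT) = 0.9581508979
N(-d1) = 0.5790057411
Delta = -exp(-qT) * N(-d1) = -0.9925280548 * 0.5790057411 = -0.574679


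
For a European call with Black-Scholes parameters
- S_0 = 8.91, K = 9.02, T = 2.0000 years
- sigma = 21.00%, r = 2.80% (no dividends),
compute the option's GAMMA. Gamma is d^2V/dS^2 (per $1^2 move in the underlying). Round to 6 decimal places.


d1 = 0.2957386815; d2 = -0.0012461666
phi(d1) = 0.3818722245; exp(-qT) = 1.0000000000; exp(-rT) = 0.9455391359
Gamma = exp(-qT) * phi(d1) / (S * sigma * sqrt(T)) = 1.0000000000 * 0.3818722245 / (8.9100 * 0.2100 * 1.4142135624) = 0.144313

Answer: Gamma = 0.144313


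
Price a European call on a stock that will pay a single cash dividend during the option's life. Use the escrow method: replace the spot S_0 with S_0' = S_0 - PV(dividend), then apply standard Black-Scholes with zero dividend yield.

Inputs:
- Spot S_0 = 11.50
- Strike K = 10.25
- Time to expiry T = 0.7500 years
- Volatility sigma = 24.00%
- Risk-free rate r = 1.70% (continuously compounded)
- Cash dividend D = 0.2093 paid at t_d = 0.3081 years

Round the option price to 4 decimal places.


Answer: Price = 1.5917

Derivation:
PV(D) = D * exp(-r * t_d) = 0.2093 * 0.99477599 = 0.20820662
S_0' = S_0 - PV(D) = 11.5000 - 0.20820662 = 11.29179338
d1 = (ln(S_0'/K) + (r + sigma^2/2)*T) / (sigma*sqrt(T)) = 0.63098855
d2 = d1 - sigma*sqrt(T) = 0.42314245
exp(-rT) = 0.98733094
N(d1) = 0.73597599; N(d2) = 0.66390433
C = S_0' * N(d1) - K * exp(-rT) * N(d2) = 11.29179338 * 0.73597599 - 10.2500 * 0.98733094 * 0.66390433 = 1.5917


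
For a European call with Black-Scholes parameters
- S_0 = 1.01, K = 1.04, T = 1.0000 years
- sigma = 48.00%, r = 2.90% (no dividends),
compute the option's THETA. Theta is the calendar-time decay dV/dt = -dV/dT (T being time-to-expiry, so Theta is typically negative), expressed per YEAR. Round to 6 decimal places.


Answer: Theta = -0.105835

Derivation:
d1 = 0.2394367035; d2 = -0.2405632965
phi(d1) = 0.3876689595; exp(-qT) = 1.0000000000; exp(-rT) = 0.9714164645
Theta = -S*exp(-qT)*phi(d1)*sigma/(2*sqrt(T)) - r*K*exp(-rT)*N(d2) + q*S*exp(-qT)*N(d1)
N(d1) = 0.5946165139; N(d2) = 0.4049468000; sqrt(T) = 1.0000000000
Term 1 = -1.0100 * 1.0000000000 * 0.3876689595 * 0.4800 / (2 * 1.0000000000) = -0.0939709558
Term 2 = -0.0290 * 1.0400 * 0.9714164645 * 0.4049468000 = -0.0118640992
Term 3 = 0 (no dividend yield, q = 0)
Theta = -0.0939709558 + (-0.0118640992) + (0.0000000000) = -0.105835


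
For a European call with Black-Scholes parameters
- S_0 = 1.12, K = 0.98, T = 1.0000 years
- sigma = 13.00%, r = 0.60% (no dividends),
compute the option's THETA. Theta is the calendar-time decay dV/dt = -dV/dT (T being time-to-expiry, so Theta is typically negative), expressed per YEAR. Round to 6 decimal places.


d1 = 1.1383184048; d2 = 1.0083184048
phi(d1) = 0.2087072079; exp(-qT) = 1.0000000000; exp(-rT) = 0.9940179641
Theta = -S*exp(-qT)*phi(d1)*sigma/(2*sqrt(T)) - r*K*exp(-rT)*N(d2) + q*S*exp(-qT)*N(d1)
N(d1) = 0.8725062243; N(d2) = 0.8433491849; sqrt(T) = 1.0000000000
Term 1 = -1.1200 * 1.0000000000 * 0.2087072079 * 0.1300 / (2 * 1.0000000000) = -0.0151938847
Term 2 = -0.0060 * 0.9800 * 0.9940179641 * 0.8433491849 = -0.0049292289
Term 3 = 0 (no dividend yield, q = 0)
Theta = -0.0151938847 + (-0.0049292289) + (0.0000000000) = -0.020123

Answer: Theta = -0.020123


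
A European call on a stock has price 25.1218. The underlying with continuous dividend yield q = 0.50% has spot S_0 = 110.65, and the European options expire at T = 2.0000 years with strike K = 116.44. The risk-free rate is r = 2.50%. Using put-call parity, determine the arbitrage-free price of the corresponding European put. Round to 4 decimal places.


Answer: Put price = 26.3339

Derivation:
Put-call parity: C - P = S_0 * exp(-qT) - K * exp(-rT).
S_0 * exp(-qT) = 110.6500 * 0.99004983 = 109.54901410
K * exp(-rT) = 116.4400 * 0.95122942 = 110.76115419
P = C - S*exp(-qT) + K*exp(-rT)
P = 25.1218 - 109.54901410 + 110.76115419 = 26.3339


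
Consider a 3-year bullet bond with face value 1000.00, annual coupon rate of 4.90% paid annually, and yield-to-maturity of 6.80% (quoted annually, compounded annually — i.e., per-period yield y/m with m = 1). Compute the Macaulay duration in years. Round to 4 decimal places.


Coupon per period c = face * coupon_rate / m = 49.000000
Periods per year m = 1; per-period yield y/m = 0.068000
Number of cashflows N = 3
Cashflows (t years, CF_t, discount factor 1/(1+y/m)^(m*t), PV):
  t = 1.0000: CF_t = 49.000000, DF = 0.936330, PV = 45.880150
  t = 2.0000: CF_t = 49.000000, DF = 0.876713, PV = 42.958942
  t = 3.0000: CF_t = 1049.000000, DF = 0.820892, PV = 861.116142
Price P = sum_t PV_t = 949.955233
Macaulay numerator sum_t t * PV_t:
  t * PV_t at t = 1.0000: 45.880150
  t * PV_t at t = 2.0000: 85.917884
  t * PV_t at t = 3.0000: 2583.348425
Macaulay duration D = (sum_t t * PV_t) / P = 2715.146458 / 949.955233 = 2.858184

Answer: Macaulay duration = 2.8582 years


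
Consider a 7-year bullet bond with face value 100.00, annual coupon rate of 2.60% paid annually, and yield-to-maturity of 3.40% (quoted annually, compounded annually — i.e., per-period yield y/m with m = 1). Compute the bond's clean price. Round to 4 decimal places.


Coupon per period c = face * coupon_rate / m = 2.600000
Periods per year m = 1; per-period yield y/m = 0.034000
Number of cashflows N = 7
Cashflows (t years, CF_t, discount factor 1/(1+y/m)^(m*t), PV):
  t = 1.0000: CF_t = 2.600000, DF = 0.967118, PV = 2.514507
  t = 2.0000: CF_t = 2.600000, DF = 0.935317, PV = 2.431825
  t = 3.0000: CF_t = 2.600000, DF = 0.904562, PV = 2.351861
  t = 4.0000: CF_t = 2.600000, DF = 0.874818, PV = 2.274528
  t = 5.0000: CF_t = 2.600000, DF = 0.846052, PV = 2.199736
  t = 6.0000: CF_t = 2.600000, DF = 0.818233, PV = 2.127405
  t = 7.0000: CF_t = 102.600000, DF = 0.791327, PV = 81.190196
Price P = sum_t PV_t = 95.090058

Answer: Price = 95.0901


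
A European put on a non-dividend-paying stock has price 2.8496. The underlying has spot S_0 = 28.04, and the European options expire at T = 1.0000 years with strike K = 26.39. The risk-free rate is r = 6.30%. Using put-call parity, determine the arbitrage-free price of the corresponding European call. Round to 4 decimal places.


Put-call parity: C - P = S_0 * exp(-qT) - K * exp(-rT).
S_0 * exp(-qT) = 28.0400 * 1.00000000 = 28.04000000
K * exp(-rT) = 26.3900 * 0.93894347 = 24.77871827
C = P + S*exp(-qT) - K*exp(-rT)
C = 2.8496 + 28.04000000 - 24.77871827 = 6.1109

Answer: Call price = 6.1109


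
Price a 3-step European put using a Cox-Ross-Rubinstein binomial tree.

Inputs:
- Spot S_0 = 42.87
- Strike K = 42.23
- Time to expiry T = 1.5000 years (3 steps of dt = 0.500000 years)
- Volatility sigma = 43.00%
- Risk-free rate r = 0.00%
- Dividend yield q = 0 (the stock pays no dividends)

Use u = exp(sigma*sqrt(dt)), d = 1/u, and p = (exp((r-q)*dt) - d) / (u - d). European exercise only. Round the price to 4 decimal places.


Answer: Price = V(0,0) = 9.2361

Derivation:
dt = T/N = 0.500000
u = exp(sigma*sqrt(dt)) = 1.355345; d = 1/u = 0.737820
p = (exp((r-q)*dt) - d) / (u - d) = 0.424566
Discount per step: exp(-r*dt) = 1.000000
Stock lattice S(k, i) with i counting down-moves:
  k=0: S(0,0) = 42.8700
  k=1: S(1,0) = 58.1036; S(1,1) = 31.6303
  k=2: S(2,0) = 78.7505; S(2,1) = 42.8700; S(2,2) = 23.3375
  k=3: S(3,0) = 106.7340; S(3,1) = 58.1036; S(3,2) = 31.6303; S(3,3) = 17.2188
Terminal payoffs V(N, i) = max(K - S_T, 0):
  V(3,0) = 0.000000; V(3,1) = 0.000000; V(3,2) = 10.599673; V(3,3) = 25.011153
Backward induction: V(k, i) = exp(-r*dt) * [p * V(k+1, i) + (1-p) * V(k+1, i+1)].
  V(2,0) = exp(-r*dt) * [p*0.000000 + (1-p)*0.000000] = 0.000000
  V(2,1) = exp(-r*dt) * [p*0.000000 + (1-p)*10.599673] = 6.099409
  V(2,2) = exp(-r*dt) * [p*10.599673 + (1-p)*25.011153] = 18.892525
  V(1,0) = exp(-r*dt) * [p*0.000000 + (1-p)*6.099409] = 3.509806
  V(1,1) = exp(-r*dt) * [p*6.099409 + (1-p)*18.892525] = 13.460999
  V(0,0) = exp(-r*dt) * [p*3.509806 + (1-p)*13.460999] = 9.236058


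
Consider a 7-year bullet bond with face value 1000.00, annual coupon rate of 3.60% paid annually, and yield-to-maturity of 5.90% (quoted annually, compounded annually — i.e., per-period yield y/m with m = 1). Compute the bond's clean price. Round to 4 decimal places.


Answer: Price = 871.1476

Derivation:
Coupon per period c = face * coupon_rate / m = 36.000000
Periods per year m = 1; per-period yield y/m = 0.059000
Number of cashflows N = 7
Cashflows (t years, CF_t, discount factor 1/(1+y/m)^(m*t), PV):
  t = 1.0000: CF_t = 36.000000, DF = 0.944287, PV = 33.994334
  t = 2.0000: CF_t = 36.000000, DF = 0.891678, PV = 32.100410
  t = 3.0000: CF_t = 36.000000, DF = 0.842000, PV = 30.312002
  t = 4.0000: CF_t = 36.000000, DF = 0.795090, PV = 28.623231
  t = 5.0000: CF_t = 36.000000, DF = 0.750793, PV = 27.028547
  t = 6.0000: CF_t = 36.000000, DF = 0.708964, PV = 25.522707
  t = 7.0000: CF_t = 1036.000000, DF = 0.669466, PV = 693.566383
Price P = sum_t PV_t = 871.147615


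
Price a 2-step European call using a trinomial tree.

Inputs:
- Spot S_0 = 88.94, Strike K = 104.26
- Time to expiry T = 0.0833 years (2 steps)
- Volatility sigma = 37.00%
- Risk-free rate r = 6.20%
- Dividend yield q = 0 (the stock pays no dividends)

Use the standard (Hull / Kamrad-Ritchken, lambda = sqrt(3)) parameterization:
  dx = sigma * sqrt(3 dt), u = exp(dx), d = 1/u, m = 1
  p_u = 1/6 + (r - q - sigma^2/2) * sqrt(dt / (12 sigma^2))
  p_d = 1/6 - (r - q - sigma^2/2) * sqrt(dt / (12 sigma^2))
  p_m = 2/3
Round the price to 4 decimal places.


dt = T/N = 0.041650; dx = sigma*sqrt(3*dt) = 0.130789
u = exp(dx) = 1.139727; d = 1/u = 0.877403
p_u = 0.165640, p_m = 0.666667, p_d = 0.167694
Discount per step: exp(-r*dt) = 0.997421
Stock lattice S(k, j) with j the centered position index:
  k=0: S(0,+0) = 88.9400
  k=1: S(1,-1) = 78.0362; S(1,+0) = 88.9400; S(1,+1) = 101.3673
  k=2: S(2,-2) = 68.4693; S(2,-1) = 78.0362; S(2,+0) = 88.9400; S(2,+1) = 101.3673; S(2,+2) = 115.5310
Terminal payoffs V(N, j) = max(S_T - K, 0):
  V(2,-2) = 0.000000; V(2,-1) = 0.000000; V(2,+0) = 0.000000; V(2,+1) = 0.000000; V(2,+2) = 11.271031
Backward induction: V(k, j) = exp(-r*dt) * [p_u * V(k+1, j+1) + p_m * V(k+1, j) + p_d * V(k+1, j-1)]
  V(1,-1) = exp(-r*dt) * [p_u*0.000000 + p_m*0.000000 + p_d*0.000000] = 0.000000
  V(1,+0) = exp(-r*dt) * [p_u*0.000000 + p_m*0.000000 + p_d*0.000000] = 0.000000
  V(1,+1) = exp(-r*dt) * [p_u*11.271031 + p_m*0.000000 + p_d*0.000000] = 1.862115
  V(0,+0) = exp(-r*dt) * [p_u*1.862115 + p_m*0.000000 + p_d*0.000000] = 0.307645

Answer: Price = V(0,0) = 0.3076


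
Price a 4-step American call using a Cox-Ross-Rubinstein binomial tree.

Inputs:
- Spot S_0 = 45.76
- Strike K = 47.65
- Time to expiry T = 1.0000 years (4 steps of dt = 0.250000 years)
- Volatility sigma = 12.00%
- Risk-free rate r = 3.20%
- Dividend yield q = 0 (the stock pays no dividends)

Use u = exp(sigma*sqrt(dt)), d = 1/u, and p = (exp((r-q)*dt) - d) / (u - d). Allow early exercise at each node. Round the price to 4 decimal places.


dt = T/N = 0.250000
u = exp(sigma*sqrt(dt)) = 1.061837; d = 1/u = 0.941765
p = (exp((r-q)*dt) - d) / (u - d) = 0.551898
Discount per step: exp(-r*dt) = 0.992032
Stock lattice S(k, i) with i counting down-moves:
  k=0: S(0,0) = 45.7600
  k=1: S(1,0) = 48.5896; S(1,1) = 43.0951
  k=2: S(2,0) = 51.5943; S(2,1) = 45.7600; S(2,2) = 40.5855
  k=3: S(3,0) = 54.7847; S(3,1) = 48.5896; S(3,2) = 43.0951; S(3,3) = 38.2220
  k=4: S(4,0) = 58.1724; S(4,1) = 51.5943; S(4,2) = 45.7600; S(4,3) = 40.5855; S(4,4) = 35.9961
Terminal payoffs V(N, i) = max(S_T - K, 0):
  V(4,0) = 10.522361; V(4,1) = 3.944256; V(4,2) = 0.000000; V(4,3) = 0.000000; V(4,4) = 0.000000
Backward induction: V(k, i) = exp(-r*dt) * [p * V(k+1, i) + (1-p) * V(k+1, i+1)]; then take max(V_cont, immediate exercise) for American.
  V(3,0) = exp(-r*dt) * [p*10.522361 + (1-p)*3.944256] = 7.514346; exercise = 7.134667; V(3,0) = max -> 7.514346
  V(3,1) = exp(-r*dt) * [p*3.944256 + (1-p)*0.000000] = 2.159483; exercise = 0.939640; V(3,1) = max -> 2.159483
  V(3,2) = exp(-r*dt) * [p*0.000000 + (1-p)*0.000000] = 0.000000; exercise = 0.000000; V(3,2) = max -> 0.000000
  V(3,3) = exp(-r*dt) * [p*0.000000 + (1-p)*0.000000] = 0.000000; exercise = 0.000000; V(3,3) = max -> 0.000000
  V(2,0) = exp(-r*dt) * [p*7.514346 + (1-p)*2.159483] = 5.074068; exercise = 3.944256; V(2,0) = max -> 5.074068
  V(2,1) = exp(-r*dt) * [p*2.159483 + (1-p)*0.000000] = 1.182319; exercise = 0.000000; V(2,1) = max -> 1.182319
  V(2,2) = exp(-r*dt) * [p*0.000000 + (1-p)*0.000000] = 0.000000; exercise = 0.000000; V(2,2) = max -> 0.000000
  V(1,0) = exp(-r*dt) * [p*5.074068 + (1-p)*1.182319] = 3.303634; exercise = 0.939640; V(1,0) = max -> 3.303634
  V(1,1) = exp(-r*dt) * [p*1.182319 + (1-p)*0.000000] = 0.647321; exercise = 0.000000; V(1,1) = max -> 0.647321
  V(0,0) = exp(-r*dt) * [p*3.303634 + (1-p)*0.647321] = 2.096496; exercise = 0.000000; V(0,0) = max -> 2.096496

Answer: Price = V(0,0) = 2.0965


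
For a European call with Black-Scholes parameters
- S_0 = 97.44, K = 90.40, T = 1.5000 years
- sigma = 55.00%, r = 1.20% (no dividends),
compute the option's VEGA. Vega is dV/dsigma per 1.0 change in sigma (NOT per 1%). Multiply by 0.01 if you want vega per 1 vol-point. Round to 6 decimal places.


Answer: Vega = 42.533277

Derivation:
d1 = 0.4748559090; d2 = -0.1987537703
phi(d1) = 0.3564067656; exp(-qT) = 1.0000000000; exp(-rT) = 0.9821610324
Vega = S * exp(-qT) * phi(d1) * sqrt(T) = 97.4400 * 1.0000000000 * 0.3564067656 * 1.2247448714 = 42.533277


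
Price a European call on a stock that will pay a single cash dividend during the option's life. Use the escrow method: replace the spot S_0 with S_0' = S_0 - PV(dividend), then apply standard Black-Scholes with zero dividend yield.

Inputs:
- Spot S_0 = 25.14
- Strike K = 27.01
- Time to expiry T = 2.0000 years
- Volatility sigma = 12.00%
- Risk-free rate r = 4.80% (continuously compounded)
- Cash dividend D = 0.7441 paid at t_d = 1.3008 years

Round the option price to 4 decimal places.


PV(D) = D * exp(-r * t_d) = 0.7441 * 0.93947093 = 0.69906032
S_0' = S_0 - PV(D) = 25.1400 - 0.69906032 = 24.44093968
d1 = (ln(S_0'/K) + (r + sigma^2/2)*T) / (sigma*sqrt(T)) = 0.06159144
d2 = d1 - sigma*sqrt(T) = -0.10811419
exp(-rT) = 0.90846402
N(d1) = 0.52455590; N(d2) = 0.45695256
C = S_0' * N(d1) - K * exp(-rT) * N(d2) = 24.44093968 * 0.52455590 - 27.0100 * 0.90846402 * 0.45695256 = 1.6081

Answer: Price = 1.6081
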